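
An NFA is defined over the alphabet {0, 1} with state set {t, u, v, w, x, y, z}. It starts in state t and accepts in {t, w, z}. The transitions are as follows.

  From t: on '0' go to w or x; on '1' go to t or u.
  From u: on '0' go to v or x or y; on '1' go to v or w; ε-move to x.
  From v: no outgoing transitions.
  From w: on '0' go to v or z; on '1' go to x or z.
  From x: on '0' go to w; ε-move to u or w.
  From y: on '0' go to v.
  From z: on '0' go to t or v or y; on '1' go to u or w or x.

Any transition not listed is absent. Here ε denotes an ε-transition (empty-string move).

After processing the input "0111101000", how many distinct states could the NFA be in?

7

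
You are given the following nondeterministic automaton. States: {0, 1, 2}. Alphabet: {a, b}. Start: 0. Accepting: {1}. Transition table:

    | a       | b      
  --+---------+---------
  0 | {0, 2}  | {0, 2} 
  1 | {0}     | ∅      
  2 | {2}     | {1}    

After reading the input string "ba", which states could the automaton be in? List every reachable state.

Start in {0}.
Read 'b': 0→{0, 2}; now {0, 2}.
Read 'a': 0→{0, 2}, 2→{2}; now {0, 2}.

{0, 2}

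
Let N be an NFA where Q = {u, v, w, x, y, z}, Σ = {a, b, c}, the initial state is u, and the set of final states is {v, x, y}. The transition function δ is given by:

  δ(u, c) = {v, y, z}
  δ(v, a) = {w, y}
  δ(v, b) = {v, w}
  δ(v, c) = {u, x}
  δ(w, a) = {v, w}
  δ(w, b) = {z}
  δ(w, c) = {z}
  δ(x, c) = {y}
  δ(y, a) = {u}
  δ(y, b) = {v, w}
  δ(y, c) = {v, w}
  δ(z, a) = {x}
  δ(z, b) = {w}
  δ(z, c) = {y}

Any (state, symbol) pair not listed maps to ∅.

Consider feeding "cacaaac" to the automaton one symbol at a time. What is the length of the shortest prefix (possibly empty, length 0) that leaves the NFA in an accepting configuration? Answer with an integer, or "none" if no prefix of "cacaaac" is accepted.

1

Start in {u}.
Read 'c': u→{v, y, z}; now {v, y, z}.
None of the earlier sets intersect F, but {v, y, z} does.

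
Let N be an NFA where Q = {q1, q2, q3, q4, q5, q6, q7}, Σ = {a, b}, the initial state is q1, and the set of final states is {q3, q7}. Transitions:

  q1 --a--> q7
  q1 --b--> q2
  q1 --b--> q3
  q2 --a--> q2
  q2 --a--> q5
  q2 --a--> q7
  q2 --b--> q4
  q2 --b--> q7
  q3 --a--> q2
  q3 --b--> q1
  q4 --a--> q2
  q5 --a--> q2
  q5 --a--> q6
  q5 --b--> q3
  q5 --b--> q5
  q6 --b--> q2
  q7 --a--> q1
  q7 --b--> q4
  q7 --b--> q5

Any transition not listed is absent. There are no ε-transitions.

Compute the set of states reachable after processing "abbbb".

Start in {q1}.
Read 'a': {q1} → {q7}.
Read 'b': {q7} → {q4, q5}.
Read 'b': {q4, q5} → {q3, q5}.
Read 'b': {q3, q5} → {q1, q3, q5}.
Read 'b': {q1, q3, q5} → {q1, q2, q3, q5}.

{q1, q2, q3, q5}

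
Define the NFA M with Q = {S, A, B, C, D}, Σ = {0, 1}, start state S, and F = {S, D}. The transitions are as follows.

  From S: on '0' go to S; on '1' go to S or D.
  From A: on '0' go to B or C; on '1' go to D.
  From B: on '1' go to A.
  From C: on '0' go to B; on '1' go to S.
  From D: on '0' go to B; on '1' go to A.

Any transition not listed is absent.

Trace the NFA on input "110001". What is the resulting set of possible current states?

Start in {S}.
Read '1': S→{S, D}; now {S, D}.
Read '1': S→{S, D}, D→{A}; now {S, A, D}.
Read '0': S→{S}, A→{B, C}, D→{B}; now {S, B, C}.
Read '0': S→{S}, B→∅, C→{B}; now {S, B}.
Read '0': S→{S}, B→∅; now {S}.
Read '1': S→{S, D}; now {S, D}.

{S, D}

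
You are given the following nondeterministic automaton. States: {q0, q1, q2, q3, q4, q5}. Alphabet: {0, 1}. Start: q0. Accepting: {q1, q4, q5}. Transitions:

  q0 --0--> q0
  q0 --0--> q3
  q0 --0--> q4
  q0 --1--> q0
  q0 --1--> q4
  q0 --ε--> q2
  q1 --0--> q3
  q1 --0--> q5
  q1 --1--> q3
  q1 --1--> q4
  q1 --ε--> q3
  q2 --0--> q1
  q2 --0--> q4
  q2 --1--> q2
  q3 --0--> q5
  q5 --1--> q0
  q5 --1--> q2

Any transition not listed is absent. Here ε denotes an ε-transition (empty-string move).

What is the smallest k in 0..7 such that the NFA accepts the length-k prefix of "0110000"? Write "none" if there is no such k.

1

Start: ε-closure({q0}) = {q0, q2}.
Read '0': {q0, q2} → {q0, q1, q2, q3, q4}.
None of the earlier sets intersect F, but {q0, q1, q2, q3, q4} does.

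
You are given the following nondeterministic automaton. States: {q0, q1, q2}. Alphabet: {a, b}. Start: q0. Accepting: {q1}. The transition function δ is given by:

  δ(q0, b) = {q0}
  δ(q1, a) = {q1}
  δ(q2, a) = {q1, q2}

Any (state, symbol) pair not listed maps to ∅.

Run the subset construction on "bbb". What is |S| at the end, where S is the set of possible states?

1

Start in {q0}.
Read 'b': {q0} → {q0}.
Read 'b': {q0} → {q0}.
Read 'b': {q0} → {q0}.
That set has 1 state.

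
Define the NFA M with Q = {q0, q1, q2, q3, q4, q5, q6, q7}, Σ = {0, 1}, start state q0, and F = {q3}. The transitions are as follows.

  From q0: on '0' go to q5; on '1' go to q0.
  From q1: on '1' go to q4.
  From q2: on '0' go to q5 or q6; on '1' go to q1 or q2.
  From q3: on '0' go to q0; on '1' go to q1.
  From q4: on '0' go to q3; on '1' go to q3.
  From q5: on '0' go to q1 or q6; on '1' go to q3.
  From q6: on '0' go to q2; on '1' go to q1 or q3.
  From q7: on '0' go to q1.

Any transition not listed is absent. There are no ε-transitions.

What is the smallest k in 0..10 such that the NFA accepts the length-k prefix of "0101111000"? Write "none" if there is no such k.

Start in {q0}.
Read '0': {q0} → {q5}.
Read '1': {q5} → {q3}.
None of the earlier sets intersect F, but {q3} does.

2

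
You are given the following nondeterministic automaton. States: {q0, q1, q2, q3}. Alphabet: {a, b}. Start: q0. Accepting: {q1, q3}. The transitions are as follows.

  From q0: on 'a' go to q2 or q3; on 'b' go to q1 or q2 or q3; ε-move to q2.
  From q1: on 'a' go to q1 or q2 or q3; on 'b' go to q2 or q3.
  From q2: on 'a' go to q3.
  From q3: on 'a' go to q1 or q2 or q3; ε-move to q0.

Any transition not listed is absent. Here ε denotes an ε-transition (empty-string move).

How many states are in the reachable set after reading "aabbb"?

4

Start: ε-closure({q0}) = {q0, q2}.
Read 'a': {q0, q2} → {q0, q2, q3}.
Read 'a': {q0, q2, q3} → {q0, q1, q2, q3}.
Read 'b': {q0, q1, q2, q3} → {q0, q1, q2, q3}.
Read 'b': {q0, q1, q2, q3} → {q0, q1, q2, q3}.
Read 'b': {q0, q1, q2, q3} → {q0, q1, q2, q3}.
That set has 4 states.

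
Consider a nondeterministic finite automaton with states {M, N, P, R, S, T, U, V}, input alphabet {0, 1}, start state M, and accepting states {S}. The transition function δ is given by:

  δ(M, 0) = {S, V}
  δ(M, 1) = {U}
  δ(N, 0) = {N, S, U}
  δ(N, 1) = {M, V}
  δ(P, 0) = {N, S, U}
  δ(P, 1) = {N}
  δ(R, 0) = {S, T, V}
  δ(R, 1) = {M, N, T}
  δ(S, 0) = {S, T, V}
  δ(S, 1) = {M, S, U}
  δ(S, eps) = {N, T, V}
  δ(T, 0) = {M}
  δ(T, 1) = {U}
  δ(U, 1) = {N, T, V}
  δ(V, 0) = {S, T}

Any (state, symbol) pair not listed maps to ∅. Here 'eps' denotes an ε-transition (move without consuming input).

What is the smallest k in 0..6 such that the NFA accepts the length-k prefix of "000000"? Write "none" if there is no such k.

1

Start in {M}.
Read '0': {M} → {N, S, T, V}.
None of the earlier sets intersect F, but {N, S, T, V} does.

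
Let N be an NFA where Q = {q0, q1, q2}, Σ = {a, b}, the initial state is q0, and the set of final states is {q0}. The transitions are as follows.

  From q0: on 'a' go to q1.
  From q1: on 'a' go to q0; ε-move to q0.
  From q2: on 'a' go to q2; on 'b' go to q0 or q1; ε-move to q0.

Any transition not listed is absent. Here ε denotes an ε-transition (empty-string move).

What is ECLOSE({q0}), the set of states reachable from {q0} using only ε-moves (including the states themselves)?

Begin with {q0}.
No ε-moves leave this set, so the closure equals the set itself.

{q0}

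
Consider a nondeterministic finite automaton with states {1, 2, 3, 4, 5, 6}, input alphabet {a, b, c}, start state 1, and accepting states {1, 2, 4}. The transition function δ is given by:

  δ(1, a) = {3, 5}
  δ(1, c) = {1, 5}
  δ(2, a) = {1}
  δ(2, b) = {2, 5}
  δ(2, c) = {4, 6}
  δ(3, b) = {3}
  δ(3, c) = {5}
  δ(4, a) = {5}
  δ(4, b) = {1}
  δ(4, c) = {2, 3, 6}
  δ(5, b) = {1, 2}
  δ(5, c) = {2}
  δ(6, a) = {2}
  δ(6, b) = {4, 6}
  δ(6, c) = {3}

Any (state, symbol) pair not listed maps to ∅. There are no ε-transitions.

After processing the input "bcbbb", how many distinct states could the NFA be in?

0

Start in {1}.
Read 'b': 1→∅; now ∅.
The set is empty and remains empty for the remaining 4 symbols.
That set has 0 states.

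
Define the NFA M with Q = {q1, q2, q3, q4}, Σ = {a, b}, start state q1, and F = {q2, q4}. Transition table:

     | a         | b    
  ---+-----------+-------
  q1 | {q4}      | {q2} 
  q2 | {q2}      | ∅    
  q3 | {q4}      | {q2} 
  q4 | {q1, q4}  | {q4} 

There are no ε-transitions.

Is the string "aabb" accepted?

Start in {q1}.
Read 'a': {q1} → {q4}.
Read 'a': {q4} → {q1, q4}.
Read 'b': {q1, q4} → {q2, q4}.
Read 'b': {q2, q4} → {q4}.
The final set {q4} contains the accepting state q4.

Yes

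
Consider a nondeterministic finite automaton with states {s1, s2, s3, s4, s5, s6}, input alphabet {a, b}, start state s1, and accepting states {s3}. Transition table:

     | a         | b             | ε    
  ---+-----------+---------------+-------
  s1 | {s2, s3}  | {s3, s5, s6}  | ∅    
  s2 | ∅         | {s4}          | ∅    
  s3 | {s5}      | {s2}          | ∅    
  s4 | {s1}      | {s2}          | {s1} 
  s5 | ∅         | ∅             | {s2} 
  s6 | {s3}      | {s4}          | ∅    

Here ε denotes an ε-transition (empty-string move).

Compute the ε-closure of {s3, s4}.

{s1, s3, s4}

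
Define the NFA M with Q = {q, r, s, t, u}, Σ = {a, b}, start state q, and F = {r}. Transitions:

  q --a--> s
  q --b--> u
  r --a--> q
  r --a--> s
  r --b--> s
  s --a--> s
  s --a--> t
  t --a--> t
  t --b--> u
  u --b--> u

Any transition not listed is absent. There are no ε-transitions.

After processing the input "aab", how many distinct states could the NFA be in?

1

Start in {q}.
Read 'a': {q} → {s}.
Read 'a': {s} → {s, t}.
Read 'b': {s, t} → {u}.
That set has 1 state.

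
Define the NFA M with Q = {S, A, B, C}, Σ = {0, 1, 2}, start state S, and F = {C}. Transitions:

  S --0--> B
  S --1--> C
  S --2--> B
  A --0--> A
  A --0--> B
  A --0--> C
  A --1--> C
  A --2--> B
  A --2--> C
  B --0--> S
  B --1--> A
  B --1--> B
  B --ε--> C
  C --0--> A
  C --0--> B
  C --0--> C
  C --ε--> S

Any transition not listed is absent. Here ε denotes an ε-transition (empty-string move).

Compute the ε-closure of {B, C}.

{S, B, C}

Begin with {B, C}.
ε-move C → S; add S.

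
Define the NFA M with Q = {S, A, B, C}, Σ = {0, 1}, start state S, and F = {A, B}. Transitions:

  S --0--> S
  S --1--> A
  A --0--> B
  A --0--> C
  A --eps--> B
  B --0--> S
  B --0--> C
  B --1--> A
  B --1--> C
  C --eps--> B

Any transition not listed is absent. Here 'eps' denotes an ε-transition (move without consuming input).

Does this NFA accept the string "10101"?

Yes

Start in {S}.
Read '1': {S} → {A, B}.
Read '0': {A, B} → {S, B, C}.
Read '1': {S, B, C} → {A, B, C}.
Read '0': {A, B, C} → {S, B, C}.
Read '1': {S, B, C} → {A, B, C}.
The final set {A, B, C} contains the accepting states A, B.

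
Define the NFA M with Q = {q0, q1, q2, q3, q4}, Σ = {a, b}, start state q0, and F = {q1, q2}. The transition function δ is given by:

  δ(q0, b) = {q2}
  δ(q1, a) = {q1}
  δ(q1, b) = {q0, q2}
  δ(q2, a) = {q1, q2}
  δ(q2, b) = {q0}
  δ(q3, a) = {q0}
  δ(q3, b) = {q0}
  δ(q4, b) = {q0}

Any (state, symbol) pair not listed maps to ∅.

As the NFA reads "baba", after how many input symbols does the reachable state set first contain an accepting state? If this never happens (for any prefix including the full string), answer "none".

1

Start in {q0}.
Read 'b': q0→{q2}; now {q2}.
None of the earlier sets intersect F, but {q2} does.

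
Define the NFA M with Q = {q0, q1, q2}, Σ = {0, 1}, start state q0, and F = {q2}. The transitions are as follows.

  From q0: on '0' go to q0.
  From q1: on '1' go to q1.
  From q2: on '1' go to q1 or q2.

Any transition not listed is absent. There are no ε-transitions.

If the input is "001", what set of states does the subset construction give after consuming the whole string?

Start in {q0}.
Read '0': {q0} → {q0}.
Read '0': {q0} → {q0}.
Read '1': {q0} → ∅.

∅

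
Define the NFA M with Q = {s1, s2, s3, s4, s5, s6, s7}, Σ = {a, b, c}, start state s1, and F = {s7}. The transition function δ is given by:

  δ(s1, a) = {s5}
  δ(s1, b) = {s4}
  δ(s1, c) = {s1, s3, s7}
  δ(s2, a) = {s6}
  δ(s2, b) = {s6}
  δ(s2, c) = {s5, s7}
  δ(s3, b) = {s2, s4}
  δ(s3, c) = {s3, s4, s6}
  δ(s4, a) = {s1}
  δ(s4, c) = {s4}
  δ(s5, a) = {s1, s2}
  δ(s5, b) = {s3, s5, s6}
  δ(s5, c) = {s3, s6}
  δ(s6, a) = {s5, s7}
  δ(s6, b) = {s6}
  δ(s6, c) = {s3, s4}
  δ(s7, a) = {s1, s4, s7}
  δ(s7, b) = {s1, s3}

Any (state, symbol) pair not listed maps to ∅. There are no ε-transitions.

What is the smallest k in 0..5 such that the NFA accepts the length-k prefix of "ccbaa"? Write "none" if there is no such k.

Start in {s1}.
Read 'c': s1→{s1, s3, s7}; now {s1, s3, s7}.
None of the earlier sets intersect F, but {s1, s3, s7} does.

1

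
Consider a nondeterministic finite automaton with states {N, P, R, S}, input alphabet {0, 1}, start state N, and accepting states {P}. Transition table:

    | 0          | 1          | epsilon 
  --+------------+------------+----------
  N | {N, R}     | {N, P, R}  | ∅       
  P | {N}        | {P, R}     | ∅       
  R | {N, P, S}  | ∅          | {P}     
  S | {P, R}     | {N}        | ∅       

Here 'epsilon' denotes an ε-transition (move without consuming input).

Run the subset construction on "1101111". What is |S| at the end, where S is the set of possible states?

3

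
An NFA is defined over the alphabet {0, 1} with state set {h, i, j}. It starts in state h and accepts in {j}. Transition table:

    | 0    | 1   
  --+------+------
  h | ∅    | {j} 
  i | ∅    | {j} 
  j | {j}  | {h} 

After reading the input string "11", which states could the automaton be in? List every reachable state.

Start in {h}.
Read '1': h→{j}; now {j}.
Read '1': j→{h}; now {h}.

{h}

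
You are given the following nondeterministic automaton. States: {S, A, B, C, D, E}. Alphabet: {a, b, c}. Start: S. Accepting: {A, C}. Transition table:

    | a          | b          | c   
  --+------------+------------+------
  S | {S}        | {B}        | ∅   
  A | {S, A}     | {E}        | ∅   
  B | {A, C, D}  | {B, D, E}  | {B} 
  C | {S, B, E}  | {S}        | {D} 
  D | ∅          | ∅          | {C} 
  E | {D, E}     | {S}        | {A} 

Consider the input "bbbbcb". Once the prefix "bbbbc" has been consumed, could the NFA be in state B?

Yes

Start in {S}.
Read 'b': S→{B}; now {B}.
Read 'b': B→{B, D, E}; now {B, D, E}.
Read 'b': B→{B, D, E}, D→∅, E→{S}; now {S, B, D, E}.
Read 'b': S→{B}, B→{B, D, E}, D→∅, E→{S}; now {S, B, D, E}.
Read 'c': S→∅, B→{B}, D→{C}, E→{A}; now {A, B, C}.
State B is in {A, B, C}.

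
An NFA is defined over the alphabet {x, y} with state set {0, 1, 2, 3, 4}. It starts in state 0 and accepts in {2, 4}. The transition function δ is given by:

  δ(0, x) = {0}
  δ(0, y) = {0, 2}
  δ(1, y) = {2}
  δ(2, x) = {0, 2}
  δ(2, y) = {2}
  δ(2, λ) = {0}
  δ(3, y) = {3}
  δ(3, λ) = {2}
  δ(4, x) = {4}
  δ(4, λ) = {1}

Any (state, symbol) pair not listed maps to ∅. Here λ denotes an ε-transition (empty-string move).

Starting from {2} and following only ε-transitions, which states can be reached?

Begin with {2}.
ε-move 2 → 0; add 0.

{0, 2}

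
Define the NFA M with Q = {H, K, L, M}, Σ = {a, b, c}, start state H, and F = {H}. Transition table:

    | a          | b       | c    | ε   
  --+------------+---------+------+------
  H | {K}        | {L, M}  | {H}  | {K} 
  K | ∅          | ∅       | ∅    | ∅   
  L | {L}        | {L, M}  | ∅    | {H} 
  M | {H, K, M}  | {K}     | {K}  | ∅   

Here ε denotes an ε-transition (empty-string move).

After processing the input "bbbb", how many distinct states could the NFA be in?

Start: ε-closure({H}) = {H, K}.
Read 'b': H→{L, M}, K→∅; union {L, M}; ε-closure = {H, K, L, M}.
Read 'b': H→{L, M}, K→∅, L→{L, M}, M→{K}; union {K, L, M}; ε-closure = {H, K, L, M}.
Read 'b': H→{L, M}, K→∅, L→{L, M}, M→{K}; union {K, L, M}; ε-closure = {H, K, L, M}.
Read 'b': H→{L, M}, K→∅, L→{L, M}, M→{K}; union {K, L, M}; ε-closure = {H, K, L, M}.
That set has 4 states.

4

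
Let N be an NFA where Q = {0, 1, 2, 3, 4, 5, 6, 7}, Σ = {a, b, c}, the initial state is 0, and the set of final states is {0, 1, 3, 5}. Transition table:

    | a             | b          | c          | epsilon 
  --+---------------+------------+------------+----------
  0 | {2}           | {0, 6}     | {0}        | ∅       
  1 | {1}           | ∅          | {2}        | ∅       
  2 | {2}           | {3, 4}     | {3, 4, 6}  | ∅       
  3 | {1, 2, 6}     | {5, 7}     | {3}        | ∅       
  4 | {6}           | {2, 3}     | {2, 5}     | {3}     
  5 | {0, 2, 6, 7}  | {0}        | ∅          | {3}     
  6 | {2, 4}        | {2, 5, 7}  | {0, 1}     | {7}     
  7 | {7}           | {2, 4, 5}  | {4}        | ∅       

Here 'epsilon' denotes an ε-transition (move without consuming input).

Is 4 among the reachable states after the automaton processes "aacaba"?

Start in {0}.
Read 'a': 0→{2}; now {2}.
Read 'a': 2→{2}; now {2}.
Read 'c': 2→{3, 4, 6}; union {3, 4, 6}; ε-closure = {3, 4, 6, 7}.
Read 'a': 3→{1, 2, 6}, 4→{6}, 6→{2, 4}, 7→{7}; union {1, 2, 4, 6, 7}; ε-closure = {1, 2, 3, 4, 6, 7}.
Read 'b': 1→∅, 2→{3, 4}, 3→{5, 7}, 4→{2, 3}, 6→{2, 5, 7}, 7→{2, 4, 5}; now {2, 3, 4, 5, 7}.
Read 'a': 2→{2}, 3→{1, 2, 6}, 4→{6}, 5→{0, 2, 6, 7}, 7→{7}; now {0, 1, 2, 6, 7}.
State 4 is not in {0, 1, 2, 6, 7}.

No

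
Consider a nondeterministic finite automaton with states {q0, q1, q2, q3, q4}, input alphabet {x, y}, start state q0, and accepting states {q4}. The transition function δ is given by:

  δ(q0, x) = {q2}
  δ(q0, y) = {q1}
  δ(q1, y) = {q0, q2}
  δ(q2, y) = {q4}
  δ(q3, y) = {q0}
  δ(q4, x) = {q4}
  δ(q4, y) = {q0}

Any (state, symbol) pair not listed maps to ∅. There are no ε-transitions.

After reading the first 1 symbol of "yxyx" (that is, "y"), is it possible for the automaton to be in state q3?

No

Start in {q0}.
Read 'y': q0→{q1}; now {q1}.
State q3 is not in {q1}.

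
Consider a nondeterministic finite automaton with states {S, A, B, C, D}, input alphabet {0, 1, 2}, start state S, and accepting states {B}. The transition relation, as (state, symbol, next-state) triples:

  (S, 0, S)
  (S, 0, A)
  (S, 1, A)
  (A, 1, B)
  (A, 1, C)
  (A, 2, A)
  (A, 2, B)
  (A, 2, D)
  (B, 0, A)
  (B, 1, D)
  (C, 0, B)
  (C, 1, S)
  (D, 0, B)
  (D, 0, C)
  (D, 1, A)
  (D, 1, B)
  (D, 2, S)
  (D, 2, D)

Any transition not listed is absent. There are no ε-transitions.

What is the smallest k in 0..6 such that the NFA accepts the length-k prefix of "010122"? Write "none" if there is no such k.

2

Start in {S}.
Read '0': S→{S, A}; now {S, A}.
Read '1': S→{A}, A→{B, C}; now {A, B, C}.
None of the earlier sets intersect F, but {A, B, C} does.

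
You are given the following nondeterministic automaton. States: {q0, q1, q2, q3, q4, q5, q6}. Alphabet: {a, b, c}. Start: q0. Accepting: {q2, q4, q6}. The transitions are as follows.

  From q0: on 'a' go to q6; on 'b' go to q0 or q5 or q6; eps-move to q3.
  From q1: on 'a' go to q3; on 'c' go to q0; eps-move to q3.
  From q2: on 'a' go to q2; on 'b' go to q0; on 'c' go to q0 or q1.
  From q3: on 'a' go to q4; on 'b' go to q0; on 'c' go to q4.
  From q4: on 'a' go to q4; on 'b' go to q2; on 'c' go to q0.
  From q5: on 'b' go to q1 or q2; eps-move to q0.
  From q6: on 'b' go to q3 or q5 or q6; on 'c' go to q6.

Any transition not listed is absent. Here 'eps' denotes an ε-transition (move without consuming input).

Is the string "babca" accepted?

Start: ε-closure({q0}) = {q0, q3}.
Read 'b': q0→{q0, q5, q6}, q3→{q0}; union {q0, q5, q6}; ε-closure = {q0, q3, q5, q6}.
Read 'a': q0→{q6}, q3→{q4}, q5→∅, q6→∅; now {q4, q6}.
Read 'b': q4→{q2}, q6→{q3, q5, q6}; union {q2, q3, q5, q6}; ε-closure = {q0, q2, q3, q5, q6}.
Read 'c': q0→∅, q2→{q0, q1}, q3→{q4}, q5→∅, q6→{q6}; union {q0, q1, q4, q6}; ε-closure = {q0, q1, q3, q4, q6}.
Read 'a': q0→{q6}, q1→{q3}, q3→{q4}, q4→{q4}, q6→∅; now {q3, q4, q6}.
The final set {q3, q4, q6} contains the accepting states q4, q6.

Yes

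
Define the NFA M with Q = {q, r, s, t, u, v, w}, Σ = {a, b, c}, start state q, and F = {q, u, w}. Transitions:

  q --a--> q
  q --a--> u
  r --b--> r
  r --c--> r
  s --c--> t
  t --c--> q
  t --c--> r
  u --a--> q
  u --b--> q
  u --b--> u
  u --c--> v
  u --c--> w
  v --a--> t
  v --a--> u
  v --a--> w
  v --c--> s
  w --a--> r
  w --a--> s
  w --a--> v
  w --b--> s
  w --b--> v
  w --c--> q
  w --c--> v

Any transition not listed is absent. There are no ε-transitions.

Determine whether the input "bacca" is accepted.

Start in {q}.
Read 'b': q→∅; now ∅.
The set is empty and remains empty for the remaining 4 symbols.
The final set ∅ contains no accepting state.

No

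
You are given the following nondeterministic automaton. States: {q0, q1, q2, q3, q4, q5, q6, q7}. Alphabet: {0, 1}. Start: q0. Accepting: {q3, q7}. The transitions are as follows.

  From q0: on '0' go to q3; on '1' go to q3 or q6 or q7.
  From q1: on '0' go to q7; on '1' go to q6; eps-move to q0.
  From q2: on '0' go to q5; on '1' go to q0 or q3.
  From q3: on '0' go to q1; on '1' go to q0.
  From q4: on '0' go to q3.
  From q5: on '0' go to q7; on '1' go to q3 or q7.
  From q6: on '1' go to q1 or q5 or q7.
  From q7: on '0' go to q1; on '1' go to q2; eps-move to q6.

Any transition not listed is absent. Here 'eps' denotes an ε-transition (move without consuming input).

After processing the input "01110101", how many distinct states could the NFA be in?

7

Start in {q0}.
Read '0': q0→{q3}; now {q3}.
Read '1': q3→{q0}; now {q0}.
Read '1': q0→{q3, q6, q7}; now {q3, q6, q7}.
Read '1': q3→{q0}, q6→{q1, q5, q7}, q7→{q2}; union {q0, q1, q2, q5, q7}; ε-closure = {q0, q1, q2, q5, q6, q7}.
Read '0': q0→{q3}, q1→{q7}, q2→{q5}, q5→{q7}, q6→∅, q7→{q1}; union {q1, q3, q5, q7}; ε-closure = {q0, q1, q3, q5, q6, q7}.
Read '1': q0→{q3, q6, q7}, q1→{q6}, q3→{q0}, q5→{q3, q7}, q6→{q1, q5, q7}, q7→{q2}; now {q0, q1, q2, q3, q5, q6, q7}.
Read '0': q0→{q3}, q1→{q7}, q2→{q5}, q3→{q1}, q5→{q7}, q6→∅, q7→{q1}; union {q1, q3, q5, q7}; ε-closure = {q0, q1, q3, q5, q6, q7}.
Read '1': q0→{q3, q6, q7}, q1→{q6}, q3→{q0}, q5→{q3, q7}, q6→{q1, q5, q7}, q7→{q2}; now {q0, q1, q2, q3, q5, q6, q7}.
That set has 7 states.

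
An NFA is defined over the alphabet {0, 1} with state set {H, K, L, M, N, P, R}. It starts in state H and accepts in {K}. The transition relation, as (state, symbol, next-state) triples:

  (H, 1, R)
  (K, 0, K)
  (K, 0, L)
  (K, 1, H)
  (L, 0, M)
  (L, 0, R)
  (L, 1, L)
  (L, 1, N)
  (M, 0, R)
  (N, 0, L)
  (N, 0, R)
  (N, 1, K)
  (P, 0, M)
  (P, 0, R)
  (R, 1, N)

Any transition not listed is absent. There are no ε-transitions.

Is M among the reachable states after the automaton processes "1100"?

Yes

Start in {H}.
Read '1': {H} → {R}.
Read '1': {R} → {N}.
Read '0': {N} → {L, R}.
Read '0': {L, R} → {M, R}.
State M is in {M, R}.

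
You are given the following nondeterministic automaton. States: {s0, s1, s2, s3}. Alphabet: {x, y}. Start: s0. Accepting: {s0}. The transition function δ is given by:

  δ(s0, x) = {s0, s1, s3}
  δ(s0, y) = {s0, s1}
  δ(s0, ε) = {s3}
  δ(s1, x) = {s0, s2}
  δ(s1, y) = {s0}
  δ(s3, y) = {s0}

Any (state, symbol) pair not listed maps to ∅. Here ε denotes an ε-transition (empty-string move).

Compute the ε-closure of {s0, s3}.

Begin with {s0, s3}.
No ε-moves leave this set, so the closure equals the set itself.

{s0, s3}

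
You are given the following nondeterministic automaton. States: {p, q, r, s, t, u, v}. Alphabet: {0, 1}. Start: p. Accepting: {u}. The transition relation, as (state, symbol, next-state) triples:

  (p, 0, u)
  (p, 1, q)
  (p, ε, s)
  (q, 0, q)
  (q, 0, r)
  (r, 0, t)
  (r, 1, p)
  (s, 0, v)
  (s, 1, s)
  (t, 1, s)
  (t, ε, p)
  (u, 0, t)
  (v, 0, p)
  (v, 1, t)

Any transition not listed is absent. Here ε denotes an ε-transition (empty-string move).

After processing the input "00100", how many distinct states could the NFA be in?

Start: ε-closure({p}) = {p, s}.
Read '0': p→{u}, s→{v}; now {u, v}.
Read '0': u→{t}, v→{p}; union {p, t}; ε-closure = {p, s, t}.
Read '1': p→{q}, s→{s}, t→{s}; now {q, s}.
Read '0': q→{q, r}, s→{v}; now {q, r, v}.
Read '0': q→{q, r}, r→{t}, v→{p}; union {p, q, r, t}; ε-closure = {p, q, r, s, t}.
That set has 5 states.

5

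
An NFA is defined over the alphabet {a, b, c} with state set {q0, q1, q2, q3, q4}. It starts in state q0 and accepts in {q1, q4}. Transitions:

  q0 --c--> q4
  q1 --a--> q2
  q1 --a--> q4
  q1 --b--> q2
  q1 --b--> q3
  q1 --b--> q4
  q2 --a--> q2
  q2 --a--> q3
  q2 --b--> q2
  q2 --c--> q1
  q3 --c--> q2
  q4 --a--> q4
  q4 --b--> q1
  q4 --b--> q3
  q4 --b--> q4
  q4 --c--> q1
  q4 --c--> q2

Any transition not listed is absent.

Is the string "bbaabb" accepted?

No

Start in {q0}.
Read 'b': q0→∅; now ∅.
The set is empty and remains empty for the remaining 5 symbols.
The final set ∅ contains no accepting state.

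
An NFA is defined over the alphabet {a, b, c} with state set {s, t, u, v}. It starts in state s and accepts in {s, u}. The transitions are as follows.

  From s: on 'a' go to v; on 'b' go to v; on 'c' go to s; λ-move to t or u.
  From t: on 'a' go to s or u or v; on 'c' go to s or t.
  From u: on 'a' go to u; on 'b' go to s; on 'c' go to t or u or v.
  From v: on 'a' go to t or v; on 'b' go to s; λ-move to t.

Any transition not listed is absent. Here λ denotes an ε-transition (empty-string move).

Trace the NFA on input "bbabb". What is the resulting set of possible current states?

{s, t, u, v}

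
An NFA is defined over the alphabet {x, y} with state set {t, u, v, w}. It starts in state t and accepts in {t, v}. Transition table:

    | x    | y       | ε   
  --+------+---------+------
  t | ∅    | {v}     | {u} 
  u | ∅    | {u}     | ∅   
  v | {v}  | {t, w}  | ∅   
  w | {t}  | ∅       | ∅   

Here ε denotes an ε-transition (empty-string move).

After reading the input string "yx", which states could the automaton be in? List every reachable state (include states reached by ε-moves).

{v}

Start: ε-closure({t}) = {t, u}.
Read 'y': {t, u} → {u, v}.
Read 'x': {u, v} → {v}.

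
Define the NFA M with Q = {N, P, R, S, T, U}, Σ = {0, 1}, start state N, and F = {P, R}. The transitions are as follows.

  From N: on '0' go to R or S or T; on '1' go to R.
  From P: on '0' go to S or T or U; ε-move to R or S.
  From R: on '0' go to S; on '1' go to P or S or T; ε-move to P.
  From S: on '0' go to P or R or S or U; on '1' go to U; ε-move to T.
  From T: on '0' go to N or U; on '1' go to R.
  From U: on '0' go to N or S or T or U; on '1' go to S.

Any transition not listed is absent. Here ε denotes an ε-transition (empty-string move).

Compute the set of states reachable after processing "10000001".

Start in {N}.
Read '1': {N} → {P, R, S, T}.
Read '0': {P, R, S, T} → {N, P, R, S, T, U}.
Read '0': {N, P, R, S, T, U} → {N, P, R, S, T, U}.
Read '0': {N, P, R, S, T, U} → {N, P, R, S, T, U}.
Read '0': {N, P, R, S, T, U} → {N, P, R, S, T, U}.
Read '0': {N, P, R, S, T, U} → {N, P, R, S, T, U}.
Read '0': {N, P, R, S, T, U} → {N, P, R, S, T, U}.
Read '1': {N, P, R, S, T, U} → {P, R, S, T, U}.

{P, R, S, T, U}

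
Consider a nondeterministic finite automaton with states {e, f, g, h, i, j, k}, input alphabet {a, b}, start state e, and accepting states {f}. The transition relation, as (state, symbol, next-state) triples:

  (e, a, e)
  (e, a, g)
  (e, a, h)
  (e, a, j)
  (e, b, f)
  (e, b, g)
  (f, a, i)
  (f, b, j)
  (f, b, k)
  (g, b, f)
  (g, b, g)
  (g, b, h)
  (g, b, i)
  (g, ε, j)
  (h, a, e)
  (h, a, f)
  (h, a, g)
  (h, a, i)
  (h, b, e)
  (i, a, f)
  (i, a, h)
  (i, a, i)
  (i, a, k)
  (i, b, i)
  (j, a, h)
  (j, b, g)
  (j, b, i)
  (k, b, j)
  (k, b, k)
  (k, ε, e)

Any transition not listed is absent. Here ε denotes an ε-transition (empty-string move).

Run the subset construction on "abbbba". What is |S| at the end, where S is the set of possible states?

Start in {e}.
Read 'a': {e} → {e, g, h, j}.
Read 'b': {e, g, h, j} → {e, f, g, h, i, j}.
Read 'b': {e, f, g, h, i, j} → {e, f, g, h, i, j, k}.
Read 'b': {e, f, g, h, i, j, k} → {e, f, g, h, i, j, k}.
Read 'b': {e, f, g, h, i, j, k} → {e, f, g, h, i, j, k}.
Read 'a': {e, f, g, h, i, j, k} → {e, f, g, h, i, j, k}.
That set has 7 states.

7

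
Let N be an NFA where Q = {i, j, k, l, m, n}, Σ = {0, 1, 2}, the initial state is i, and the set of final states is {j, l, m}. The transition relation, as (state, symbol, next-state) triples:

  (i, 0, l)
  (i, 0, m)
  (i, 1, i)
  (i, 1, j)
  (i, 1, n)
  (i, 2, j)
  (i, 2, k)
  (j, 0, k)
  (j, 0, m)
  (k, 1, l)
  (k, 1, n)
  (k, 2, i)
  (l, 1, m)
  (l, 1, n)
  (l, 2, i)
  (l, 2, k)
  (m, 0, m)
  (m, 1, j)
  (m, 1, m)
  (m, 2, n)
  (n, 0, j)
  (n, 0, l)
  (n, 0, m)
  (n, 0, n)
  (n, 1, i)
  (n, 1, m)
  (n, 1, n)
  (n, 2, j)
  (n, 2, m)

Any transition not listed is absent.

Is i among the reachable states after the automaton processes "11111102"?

Start in {i}.
Read '1': i→{i, j, n}; now {i, j, n}.
Read '1': i→{i, j, n}, j→∅, n→{i, m, n}; now {i, j, m, n}.
Read '1': i→{i, j, n}, j→∅, m→{j, m}, n→{i, m, n}; now {i, j, m, n}.
Read '1': i→{i, j, n}, j→∅, m→{j, m}, n→{i, m, n}; now {i, j, m, n}.
Read '1': i→{i, j, n}, j→∅, m→{j, m}, n→{i, m, n}; now {i, j, m, n}.
Read '1': i→{i, j, n}, j→∅, m→{j, m}, n→{i, m, n}; now {i, j, m, n}.
Read '0': i→{l, m}, j→{k, m}, m→{m}, n→{j, l, m, n}; now {j, k, l, m, n}.
Read '2': j→∅, k→{i}, l→{i, k}, m→{n}, n→{j, m}; now {i, j, k, m, n}.
State i is in {i, j, k, m, n}.

Yes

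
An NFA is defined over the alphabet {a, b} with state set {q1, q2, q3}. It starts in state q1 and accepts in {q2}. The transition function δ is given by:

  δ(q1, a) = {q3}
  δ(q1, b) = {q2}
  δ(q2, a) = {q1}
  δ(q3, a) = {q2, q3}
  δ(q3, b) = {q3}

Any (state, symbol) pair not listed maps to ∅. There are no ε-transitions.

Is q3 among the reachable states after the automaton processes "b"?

No

Start in {q1}.
Read 'b': {q1} → {q2}.
State q3 is not in {q2}.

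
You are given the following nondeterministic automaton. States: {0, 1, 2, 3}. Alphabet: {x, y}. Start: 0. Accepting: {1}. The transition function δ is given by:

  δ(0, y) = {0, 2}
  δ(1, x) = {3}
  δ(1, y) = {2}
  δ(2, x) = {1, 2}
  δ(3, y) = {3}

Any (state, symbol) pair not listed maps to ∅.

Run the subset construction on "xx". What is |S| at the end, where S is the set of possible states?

0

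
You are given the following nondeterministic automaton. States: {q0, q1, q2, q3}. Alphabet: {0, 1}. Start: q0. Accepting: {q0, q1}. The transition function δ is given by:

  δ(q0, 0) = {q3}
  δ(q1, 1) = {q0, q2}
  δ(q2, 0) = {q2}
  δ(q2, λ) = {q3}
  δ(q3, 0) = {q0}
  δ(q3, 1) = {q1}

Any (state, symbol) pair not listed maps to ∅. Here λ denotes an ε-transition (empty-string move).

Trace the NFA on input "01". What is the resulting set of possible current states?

{q1}

Start in {q0}.
Read '0': {q0} → {q3}.
Read '1': {q3} → {q1}.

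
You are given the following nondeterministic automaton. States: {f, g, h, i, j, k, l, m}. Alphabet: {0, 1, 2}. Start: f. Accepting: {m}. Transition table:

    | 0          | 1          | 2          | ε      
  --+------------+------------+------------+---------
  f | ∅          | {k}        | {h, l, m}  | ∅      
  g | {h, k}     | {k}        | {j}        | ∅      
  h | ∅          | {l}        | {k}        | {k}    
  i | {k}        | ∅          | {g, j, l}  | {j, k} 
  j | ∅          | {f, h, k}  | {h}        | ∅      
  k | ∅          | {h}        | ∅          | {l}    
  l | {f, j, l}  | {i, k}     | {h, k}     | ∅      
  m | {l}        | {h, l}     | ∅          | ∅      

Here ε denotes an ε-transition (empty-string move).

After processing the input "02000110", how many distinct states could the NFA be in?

0

Start in {f}.
Read '0': f→∅; now ∅.
The set is empty and remains empty for the remaining 7 symbols.
That set has 0 states.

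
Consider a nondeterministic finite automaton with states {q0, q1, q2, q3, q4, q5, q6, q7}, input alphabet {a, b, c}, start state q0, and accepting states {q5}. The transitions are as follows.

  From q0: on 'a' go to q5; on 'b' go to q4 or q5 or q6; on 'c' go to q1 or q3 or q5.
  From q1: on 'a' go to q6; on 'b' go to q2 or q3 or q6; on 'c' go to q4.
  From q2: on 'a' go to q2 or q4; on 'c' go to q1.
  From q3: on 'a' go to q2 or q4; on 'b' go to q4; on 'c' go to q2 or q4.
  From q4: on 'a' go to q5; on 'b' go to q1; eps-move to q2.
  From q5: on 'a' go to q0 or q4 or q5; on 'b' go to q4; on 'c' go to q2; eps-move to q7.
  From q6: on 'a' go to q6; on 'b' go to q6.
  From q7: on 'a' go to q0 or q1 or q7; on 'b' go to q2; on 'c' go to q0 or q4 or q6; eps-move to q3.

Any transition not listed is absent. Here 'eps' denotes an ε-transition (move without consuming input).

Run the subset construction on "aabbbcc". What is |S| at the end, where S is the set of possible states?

3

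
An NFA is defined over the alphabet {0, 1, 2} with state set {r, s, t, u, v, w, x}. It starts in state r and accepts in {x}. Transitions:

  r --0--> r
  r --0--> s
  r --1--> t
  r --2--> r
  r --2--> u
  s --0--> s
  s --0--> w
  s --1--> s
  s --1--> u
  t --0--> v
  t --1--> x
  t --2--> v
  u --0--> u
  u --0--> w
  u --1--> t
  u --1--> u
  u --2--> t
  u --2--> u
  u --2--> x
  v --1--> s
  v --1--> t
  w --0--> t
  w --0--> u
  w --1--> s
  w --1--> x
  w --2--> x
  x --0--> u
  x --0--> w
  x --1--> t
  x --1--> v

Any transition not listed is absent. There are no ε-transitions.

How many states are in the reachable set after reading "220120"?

3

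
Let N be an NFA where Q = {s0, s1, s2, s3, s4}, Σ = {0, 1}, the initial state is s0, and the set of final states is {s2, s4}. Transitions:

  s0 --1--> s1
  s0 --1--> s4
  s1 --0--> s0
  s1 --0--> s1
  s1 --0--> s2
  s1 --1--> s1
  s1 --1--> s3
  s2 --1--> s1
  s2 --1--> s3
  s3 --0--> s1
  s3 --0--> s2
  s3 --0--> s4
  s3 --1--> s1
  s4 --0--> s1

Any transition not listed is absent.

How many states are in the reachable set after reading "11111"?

Start in {s0}.
Read '1': s0→{s1, s4}; now {s1, s4}.
Read '1': s1→{s1, s3}, s4→∅; now {s1, s3}.
Read '1': s1→{s1, s3}, s3→{s1}; now {s1, s3}.
Read '1': s1→{s1, s3}, s3→{s1}; now {s1, s3}.
Read '1': s1→{s1, s3}, s3→{s1}; now {s1, s3}.
That set has 2 states.

2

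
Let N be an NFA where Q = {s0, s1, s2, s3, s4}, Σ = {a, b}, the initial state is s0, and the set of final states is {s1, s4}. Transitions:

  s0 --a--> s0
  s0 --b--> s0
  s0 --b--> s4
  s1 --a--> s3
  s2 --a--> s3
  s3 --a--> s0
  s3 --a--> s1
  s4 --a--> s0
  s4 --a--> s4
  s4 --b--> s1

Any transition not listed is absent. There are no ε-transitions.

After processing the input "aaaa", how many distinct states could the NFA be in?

Start in {s0}.
Read 'a': {s0} → {s0}.
Read 'a': {s0} → {s0}.
Read 'a': {s0} → {s0}.
Read 'a': {s0} → {s0}.
That set has 1 state.

1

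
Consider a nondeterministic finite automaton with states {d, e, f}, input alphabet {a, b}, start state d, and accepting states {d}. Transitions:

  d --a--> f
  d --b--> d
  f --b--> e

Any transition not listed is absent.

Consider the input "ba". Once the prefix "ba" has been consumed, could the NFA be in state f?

Start in {d}.
Read 'b': d→{d}; now {d}.
Read 'a': d→{f}; now {f}.
State f is in {f}.

Yes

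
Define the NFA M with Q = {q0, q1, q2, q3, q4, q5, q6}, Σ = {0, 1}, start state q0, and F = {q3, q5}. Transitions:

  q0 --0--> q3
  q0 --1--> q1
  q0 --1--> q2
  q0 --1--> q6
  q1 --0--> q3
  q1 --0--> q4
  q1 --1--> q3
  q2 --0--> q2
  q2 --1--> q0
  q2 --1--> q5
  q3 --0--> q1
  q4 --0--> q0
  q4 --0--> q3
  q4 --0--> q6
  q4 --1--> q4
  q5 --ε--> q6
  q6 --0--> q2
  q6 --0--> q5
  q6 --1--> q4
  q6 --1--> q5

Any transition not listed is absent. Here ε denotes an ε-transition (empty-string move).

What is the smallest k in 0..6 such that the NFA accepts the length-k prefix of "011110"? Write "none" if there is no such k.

1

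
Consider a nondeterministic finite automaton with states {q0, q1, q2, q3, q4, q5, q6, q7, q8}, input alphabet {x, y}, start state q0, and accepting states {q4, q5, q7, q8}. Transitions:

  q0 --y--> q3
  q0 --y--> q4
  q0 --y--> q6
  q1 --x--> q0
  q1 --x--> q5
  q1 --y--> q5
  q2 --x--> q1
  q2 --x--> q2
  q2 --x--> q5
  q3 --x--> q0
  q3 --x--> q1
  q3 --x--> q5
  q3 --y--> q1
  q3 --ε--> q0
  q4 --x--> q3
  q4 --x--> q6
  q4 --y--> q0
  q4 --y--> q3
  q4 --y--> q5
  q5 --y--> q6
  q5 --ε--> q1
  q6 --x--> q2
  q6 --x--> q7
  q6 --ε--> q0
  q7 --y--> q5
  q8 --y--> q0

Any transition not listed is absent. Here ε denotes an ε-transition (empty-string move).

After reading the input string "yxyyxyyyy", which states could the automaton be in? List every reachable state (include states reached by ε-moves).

Start in {q0}.
Read 'y': {q0} → {q0, q3, q4, q6}.
Read 'x': {q0, q3, q4, q6} → {q0, q1, q2, q3, q5, q6, q7}.
Read 'y': {q0, q1, q2, q3, q5, q6, q7} → {q0, q1, q3, q4, q5, q6}.
Read 'y': {q0, q1, q3, q4, q5, q6} → {q0, q1, q3, q4, q5, q6}.
Read 'x': {q0, q1, q3, q4, q5, q6} → {q0, q1, q2, q3, q5, q6, q7}.
Read 'y': {q0, q1, q2, q3, q5, q6, q7} → {q0, q1, q3, q4, q5, q6}.
Read 'y': {q0, q1, q3, q4, q5, q6} → {q0, q1, q3, q4, q5, q6}.
Read 'y': {q0, q1, q3, q4, q5, q6} → {q0, q1, q3, q4, q5, q6}.
Read 'y': {q0, q1, q3, q4, q5, q6} → {q0, q1, q3, q4, q5, q6}.

{q0, q1, q3, q4, q5, q6}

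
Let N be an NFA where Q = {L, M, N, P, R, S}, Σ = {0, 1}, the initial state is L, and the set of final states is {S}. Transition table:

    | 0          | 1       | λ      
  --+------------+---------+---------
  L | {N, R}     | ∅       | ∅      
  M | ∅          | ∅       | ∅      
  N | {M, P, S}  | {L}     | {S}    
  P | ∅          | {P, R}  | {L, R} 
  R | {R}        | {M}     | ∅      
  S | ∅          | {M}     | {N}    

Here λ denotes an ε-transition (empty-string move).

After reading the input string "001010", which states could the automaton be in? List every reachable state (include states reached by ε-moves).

{N, R, S}

Start in {L}.
Read '0': {L} → {N, R, S}.
Read '0': {N, R, S} → {L, M, N, P, R, S}.
Read '1': {L, M, N, P, R, S} → {L, M, P, R}.
Read '0': {L, M, P, R} → {N, R, S}.
Read '1': {N, R, S} → {L, M}.
Read '0': {L, M} → {N, R, S}.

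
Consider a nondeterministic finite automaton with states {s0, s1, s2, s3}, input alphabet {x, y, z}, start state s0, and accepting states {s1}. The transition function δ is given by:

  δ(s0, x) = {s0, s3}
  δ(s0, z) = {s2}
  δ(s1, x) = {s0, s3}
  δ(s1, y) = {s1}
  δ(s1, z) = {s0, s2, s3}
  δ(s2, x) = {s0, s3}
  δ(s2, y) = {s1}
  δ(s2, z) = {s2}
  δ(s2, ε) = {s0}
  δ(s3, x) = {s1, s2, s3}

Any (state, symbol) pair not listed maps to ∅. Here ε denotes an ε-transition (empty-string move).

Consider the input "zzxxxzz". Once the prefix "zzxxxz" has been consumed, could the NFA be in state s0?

Yes

Start in {s0}.
Read 'z': s0→{s2}; union {s2}; ε-closure = {s0, s2}.
Read 'z': s0→{s2}, s2→{s2}; union {s2}; ε-closure = {s0, s2}.
Read 'x': s0→{s0, s3}, s2→{s0, s3}; now {s0, s3}.
Read 'x': s0→{s0, s3}, s3→{s1, s2, s3}; now {s0, s1, s2, s3}.
Read 'x': s0→{s0, s3}, s1→{s0, s3}, s2→{s0, s3}, s3→{s1, s2, s3}; now {s0, s1, s2, s3}.
Read 'z': s0→{s2}, s1→{s0, s2, s3}, s2→{s2}, s3→∅; now {s0, s2, s3}.
State s0 is in {s0, s2, s3}.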